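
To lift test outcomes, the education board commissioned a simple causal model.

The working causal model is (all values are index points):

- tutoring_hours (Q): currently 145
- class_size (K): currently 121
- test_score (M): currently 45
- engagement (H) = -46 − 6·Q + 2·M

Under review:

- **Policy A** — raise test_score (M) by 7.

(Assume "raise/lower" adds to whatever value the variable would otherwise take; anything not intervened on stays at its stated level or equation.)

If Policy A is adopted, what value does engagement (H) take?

-812

Policy A (M + 7):
  Q = 145
  M = 45 + 7 = 52
  H = -46 − 6·145 + 2·52 = -812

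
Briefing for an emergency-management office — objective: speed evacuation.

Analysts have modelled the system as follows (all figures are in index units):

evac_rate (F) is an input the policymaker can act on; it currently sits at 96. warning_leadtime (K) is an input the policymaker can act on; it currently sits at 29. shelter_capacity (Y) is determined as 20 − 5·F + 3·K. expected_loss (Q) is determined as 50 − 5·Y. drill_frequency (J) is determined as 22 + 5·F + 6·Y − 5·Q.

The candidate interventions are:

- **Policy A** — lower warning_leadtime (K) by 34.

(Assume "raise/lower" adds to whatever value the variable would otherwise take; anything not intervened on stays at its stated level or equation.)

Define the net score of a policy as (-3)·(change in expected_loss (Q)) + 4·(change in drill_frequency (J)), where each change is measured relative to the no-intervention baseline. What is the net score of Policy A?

-14178

Baseline:
  F = 96
  K = 29
  Y = 20 − 5·96 + 3·29 = -373
  Q = 50 − 5·(-373) = 1915
  J = 22 + 5·96 + 6·(-373) − 5·1915 = -11311
Policy A (K − 34):
  F = 96
  K = 29 − 34 = -5
  Y = 20 − 5·96 + 3·(-5) = -475
  Q = 50 − 5·(-475) = 2425
  J = 22 + 5·96 + 6·(-475) − 5·2425 = -14473
ΔQ = 2425 − 1915 = 510; ΔJ = -14473 − (-11311) = -3162
Score = (-3)·510 + 4·(-3162) = -14178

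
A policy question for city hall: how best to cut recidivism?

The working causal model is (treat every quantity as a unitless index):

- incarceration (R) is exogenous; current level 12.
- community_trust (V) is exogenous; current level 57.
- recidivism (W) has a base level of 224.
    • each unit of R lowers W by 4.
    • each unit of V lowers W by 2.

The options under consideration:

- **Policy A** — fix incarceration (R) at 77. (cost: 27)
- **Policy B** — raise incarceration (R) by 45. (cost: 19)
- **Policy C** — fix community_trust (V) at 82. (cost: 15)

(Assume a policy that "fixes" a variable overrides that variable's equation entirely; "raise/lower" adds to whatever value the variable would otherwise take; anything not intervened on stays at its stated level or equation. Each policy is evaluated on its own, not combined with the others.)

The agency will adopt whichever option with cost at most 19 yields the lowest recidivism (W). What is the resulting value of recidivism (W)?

-118

Policy B (R + 45):
  R = 12 + 45 = 57
  V = 57
  W = 224 − 4·57 − 2·57 = -118
Policy C (V := 82):
  R = 12
  V = 82
  W = 224 − 4·12 − 2·82 = 12
Comparing — Policy B: W=-118, Policy C: W=12. Lowest is -118 (Policy B).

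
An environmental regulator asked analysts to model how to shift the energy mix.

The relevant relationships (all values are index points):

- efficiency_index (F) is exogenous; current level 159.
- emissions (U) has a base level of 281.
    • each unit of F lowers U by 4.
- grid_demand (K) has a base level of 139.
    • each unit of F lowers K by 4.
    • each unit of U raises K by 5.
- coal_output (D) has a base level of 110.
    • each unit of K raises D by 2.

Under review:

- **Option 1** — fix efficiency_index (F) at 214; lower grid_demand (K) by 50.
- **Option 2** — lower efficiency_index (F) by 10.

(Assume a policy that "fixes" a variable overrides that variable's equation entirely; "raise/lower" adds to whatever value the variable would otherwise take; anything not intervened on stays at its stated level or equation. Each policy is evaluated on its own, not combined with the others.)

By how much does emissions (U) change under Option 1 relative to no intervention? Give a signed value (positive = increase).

-220

Baseline:
  F = 159
  U = 281 − 4·159 = -355
Option 1 (F := 214, K − 50):
  F = 214
  U = 281 − 4·214 = -575
Change in U: -575 − (-355) = -220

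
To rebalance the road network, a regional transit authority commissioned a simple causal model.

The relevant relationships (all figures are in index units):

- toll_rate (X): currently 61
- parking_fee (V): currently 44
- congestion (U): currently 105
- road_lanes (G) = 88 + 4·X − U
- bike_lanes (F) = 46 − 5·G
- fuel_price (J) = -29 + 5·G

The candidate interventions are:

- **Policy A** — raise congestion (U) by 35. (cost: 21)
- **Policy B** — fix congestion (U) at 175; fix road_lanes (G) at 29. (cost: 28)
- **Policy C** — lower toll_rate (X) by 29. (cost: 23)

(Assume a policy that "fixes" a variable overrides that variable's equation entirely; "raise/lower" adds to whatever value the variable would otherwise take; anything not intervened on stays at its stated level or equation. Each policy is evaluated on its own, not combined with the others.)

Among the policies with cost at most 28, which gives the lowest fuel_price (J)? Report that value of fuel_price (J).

116

Policy A (U + 35):
  X = 61
  U = 105 + 35 = 140
  G = 88 + 4·61 − 140 = 192
  J = -29 + 5·192 = 931
Policy B (U := 175, G := 29):
  X = 61
  U = 175
  G = 29
  J = -29 + 5·29 = 116
Policy C (X − 29):
  X = 61 − 29 = 32
  U = 105
  G = 88 + 4·32 − 105 = 111
  J = -29 + 5·111 = 526
Comparing — Policy A: J=931, Policy B: J=116, Policy C: J=526. Lowest is 116 (Policy B).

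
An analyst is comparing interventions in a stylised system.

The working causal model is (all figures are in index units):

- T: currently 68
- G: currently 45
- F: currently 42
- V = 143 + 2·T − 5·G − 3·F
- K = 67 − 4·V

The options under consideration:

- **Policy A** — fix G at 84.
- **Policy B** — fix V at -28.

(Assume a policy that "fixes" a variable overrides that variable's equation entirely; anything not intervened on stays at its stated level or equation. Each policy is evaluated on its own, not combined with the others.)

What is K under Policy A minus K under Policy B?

956

Policy A (G := 84):
  T = 68
  G = 84
  F = 42
  V = 143 + 2·68 − 5·84 − 3·42 = -267
  K = 67 − 4·(-267) = 1135
Policy B (V := -28):
  T = 68
  G = 45
  F = 42
  V = -28
  K = 67 − 4·(-28) = 179
K: 1135 − 179 = 956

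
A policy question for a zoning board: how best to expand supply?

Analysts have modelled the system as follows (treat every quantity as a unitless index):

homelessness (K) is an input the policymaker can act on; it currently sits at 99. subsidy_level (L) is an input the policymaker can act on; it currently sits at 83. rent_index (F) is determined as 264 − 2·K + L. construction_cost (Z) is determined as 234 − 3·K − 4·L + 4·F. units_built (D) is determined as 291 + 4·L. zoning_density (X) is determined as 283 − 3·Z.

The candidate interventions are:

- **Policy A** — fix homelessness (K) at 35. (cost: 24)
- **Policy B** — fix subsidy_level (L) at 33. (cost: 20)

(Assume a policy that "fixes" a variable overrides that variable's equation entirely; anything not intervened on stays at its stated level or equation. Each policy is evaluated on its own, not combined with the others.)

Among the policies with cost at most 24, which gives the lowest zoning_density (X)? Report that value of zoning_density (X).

-2432

Policy A (K := 35):
  K = 35
  L = 83
  F = 264 − 2·35 + 83 = 277
  Z = 234 − 3·35 − 4·83 + 4·277 = 905
  X = 283 − 3·905 = -2432
Policy B (L := 33):
  K = 99
  L = 33
  F = 264 − 2·99 + 33 = 99
  Z = 234 − 3·99 − 4·33 + 4·99 = 201
  X = 283 − 3·201 = -320
Comparing — Policy A: X=-2432, Policy B: X=-320. Lowest is -2432 (Policy A).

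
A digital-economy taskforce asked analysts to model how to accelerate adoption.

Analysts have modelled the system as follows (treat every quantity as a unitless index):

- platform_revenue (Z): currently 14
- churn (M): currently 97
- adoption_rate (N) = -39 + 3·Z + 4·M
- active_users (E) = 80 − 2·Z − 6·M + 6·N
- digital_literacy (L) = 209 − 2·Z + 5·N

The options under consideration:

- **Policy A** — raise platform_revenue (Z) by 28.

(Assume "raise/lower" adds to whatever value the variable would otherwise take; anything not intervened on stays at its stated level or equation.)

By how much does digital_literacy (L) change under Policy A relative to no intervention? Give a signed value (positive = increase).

Baseline:
  Z = 14
  M = 97
  N = -39 + 3·14 + 4·97 = 391
  L = 209 − 2·14 + 5·391 = 2136
Policy A (Z + 28):
  Z = 14 + 28 = 42
  M = 97
  N = -39 + 3·42 + 4·97 = 475
  L = 209 − 2·42 + 5·475 = 2500
Change in L: 2500 − 2136 = 364

364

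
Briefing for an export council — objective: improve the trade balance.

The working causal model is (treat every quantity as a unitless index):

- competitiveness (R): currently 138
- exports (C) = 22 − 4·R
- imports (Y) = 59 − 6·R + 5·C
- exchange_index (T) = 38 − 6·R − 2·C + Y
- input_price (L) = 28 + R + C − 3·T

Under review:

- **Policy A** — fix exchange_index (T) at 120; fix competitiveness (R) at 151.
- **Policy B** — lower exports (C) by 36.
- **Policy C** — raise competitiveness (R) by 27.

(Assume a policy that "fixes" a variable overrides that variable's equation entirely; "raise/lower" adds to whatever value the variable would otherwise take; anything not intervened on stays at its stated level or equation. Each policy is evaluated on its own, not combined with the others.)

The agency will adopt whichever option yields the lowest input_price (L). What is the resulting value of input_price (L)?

Policy A (T := 120, R := 151):
  R = 151
  C = 22 − 4·151 = -582
  Y = 59 − 6·151 + 5·(-582) = -3757
  T = 120
  L = 28 + 151 + (-582) − 3·120 = -763
Policy B (C − 36):
  R = 138
  C = 22 − 4·138 (−36 from intervention) = -566
  Y = 59 − 6·138 + 5·(-566) = -3599
  T = 38 − 6·138 − 2·(-566) + (-3599) = -3257
  L = 28 + 138 + (-566) − 3·(-3257) = 9371
Policy C (R + 27):
  R = 138 + 27 = 165
  C = 22 − 4·165 = -638
  Y = 59 − 6·165 + 5·(-638) = -4121
  T = 38 − 6·165 − 2·(-638) + (-4121) = -3797
  L = 28 + 165 + (-638) − 3·(-3797) = 10946
Comparing — Policy A: L=-763, Policy B: L=9371, Policy C: L=10946. Lowest is -763 (Policy A).

-763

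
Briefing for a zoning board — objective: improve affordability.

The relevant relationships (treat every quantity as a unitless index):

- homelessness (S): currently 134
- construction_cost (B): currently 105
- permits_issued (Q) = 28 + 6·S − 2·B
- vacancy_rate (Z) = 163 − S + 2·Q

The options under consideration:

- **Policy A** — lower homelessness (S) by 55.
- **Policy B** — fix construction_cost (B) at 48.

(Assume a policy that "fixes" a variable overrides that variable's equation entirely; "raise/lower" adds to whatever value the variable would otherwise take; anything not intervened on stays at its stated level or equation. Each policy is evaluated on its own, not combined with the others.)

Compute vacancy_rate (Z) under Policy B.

Policy B (B := 48):
  S = 134
  B = 48
  Q = 28 + 6·134 − 2·48 = 736
  Z = 163 − 134 + 2·736 = 1501

1501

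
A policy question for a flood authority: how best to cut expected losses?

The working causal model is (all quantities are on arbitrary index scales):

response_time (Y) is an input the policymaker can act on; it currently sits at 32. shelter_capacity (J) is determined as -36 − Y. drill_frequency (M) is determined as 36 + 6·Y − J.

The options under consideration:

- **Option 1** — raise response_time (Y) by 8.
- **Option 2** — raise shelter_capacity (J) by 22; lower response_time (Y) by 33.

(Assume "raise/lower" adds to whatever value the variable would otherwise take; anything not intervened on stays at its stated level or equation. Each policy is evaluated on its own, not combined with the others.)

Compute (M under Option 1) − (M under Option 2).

309

Option 1 (Y + 8):
  Y = 32 + 8 = 40
  J = -36 − 40 = -76
  M = 36 + 6·40 − (-76) = 352
Option 2 (J + 22, Y − 33):
  Y = 32 − 33 = -1
  J = -36 − (-1) (+22 from intervention) = -13
  M = 36 + 6·(-1) − (-13) = 43
M: 352 − 43 = 309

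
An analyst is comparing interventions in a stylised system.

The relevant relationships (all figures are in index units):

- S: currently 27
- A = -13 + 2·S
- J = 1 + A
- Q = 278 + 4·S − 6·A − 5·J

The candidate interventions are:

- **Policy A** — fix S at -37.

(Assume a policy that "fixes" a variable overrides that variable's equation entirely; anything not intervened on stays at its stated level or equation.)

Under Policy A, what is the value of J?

-86

Policy A (S := -37):
  S = -37
  A = -13 + 2·(-37) = -87
  J = 1 + (-87) = -86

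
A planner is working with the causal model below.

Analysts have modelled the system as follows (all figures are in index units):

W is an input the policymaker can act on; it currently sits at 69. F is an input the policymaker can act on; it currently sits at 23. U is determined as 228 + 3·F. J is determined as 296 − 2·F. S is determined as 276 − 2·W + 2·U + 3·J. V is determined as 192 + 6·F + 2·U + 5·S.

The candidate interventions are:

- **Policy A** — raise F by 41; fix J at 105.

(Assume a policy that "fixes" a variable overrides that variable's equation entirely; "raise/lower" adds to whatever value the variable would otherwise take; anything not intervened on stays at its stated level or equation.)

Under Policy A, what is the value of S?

1293

Policy A (F + 41, J := 105):
  W = 69
  F = 23 + 41 = 64
  U = 228 + 3·64 = 420
  J = 105
  S = 276 − 2·69 + 2·420 + 3·105 = 1293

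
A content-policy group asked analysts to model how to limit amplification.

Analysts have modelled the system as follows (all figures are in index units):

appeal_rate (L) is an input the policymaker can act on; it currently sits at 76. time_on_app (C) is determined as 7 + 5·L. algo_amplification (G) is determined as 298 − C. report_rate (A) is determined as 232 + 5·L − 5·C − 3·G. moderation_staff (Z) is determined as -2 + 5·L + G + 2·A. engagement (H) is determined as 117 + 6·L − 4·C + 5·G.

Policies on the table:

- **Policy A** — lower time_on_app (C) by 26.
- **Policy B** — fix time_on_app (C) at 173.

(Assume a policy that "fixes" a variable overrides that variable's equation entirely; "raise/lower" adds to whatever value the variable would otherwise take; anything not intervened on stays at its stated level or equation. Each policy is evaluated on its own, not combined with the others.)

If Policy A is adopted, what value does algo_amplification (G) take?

Policy A (C − 26):
  L = 76
  C = 7 + 5·76 (−26 from intervention) = 361
  G = 298 − 361 = -63

-63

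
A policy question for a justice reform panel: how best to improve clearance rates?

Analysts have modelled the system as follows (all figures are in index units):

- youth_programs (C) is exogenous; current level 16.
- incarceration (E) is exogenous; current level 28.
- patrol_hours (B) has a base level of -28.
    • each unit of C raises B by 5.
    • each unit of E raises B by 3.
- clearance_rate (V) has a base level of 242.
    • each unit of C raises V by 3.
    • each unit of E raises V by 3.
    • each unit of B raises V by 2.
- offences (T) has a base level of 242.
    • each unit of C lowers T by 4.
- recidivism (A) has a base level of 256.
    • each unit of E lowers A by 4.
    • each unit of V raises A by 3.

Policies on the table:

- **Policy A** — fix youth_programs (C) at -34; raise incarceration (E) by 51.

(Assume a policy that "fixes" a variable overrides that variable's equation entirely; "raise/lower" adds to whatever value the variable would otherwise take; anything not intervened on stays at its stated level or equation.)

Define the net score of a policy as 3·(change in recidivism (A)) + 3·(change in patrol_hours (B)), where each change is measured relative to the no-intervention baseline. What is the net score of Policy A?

-2622

Baseline:
  C = 16
  E = 28
  B = -28 + 5·16 + 3·28 = 136
  V = 242 + 3·16 + 3·28 + 2·136 = 646
  A = 256 − 4·28 + 3·646 = 2082
Policy A (C := -34, E + 51):
  C = -34
  E = 28 + 51 = 79
  B = -28 + 5·(-34) + 3·79 = 39
  V = 242 + 3·(-34) + 3·79 + 2·39 = 455
  A = 256 − 4·79 + 3·455 = 1305
ΔA = 1305 − 2082 = -777; ΔB = 39 − 136 = -97
Score = 3·(-777) + 3·(-97) = -2622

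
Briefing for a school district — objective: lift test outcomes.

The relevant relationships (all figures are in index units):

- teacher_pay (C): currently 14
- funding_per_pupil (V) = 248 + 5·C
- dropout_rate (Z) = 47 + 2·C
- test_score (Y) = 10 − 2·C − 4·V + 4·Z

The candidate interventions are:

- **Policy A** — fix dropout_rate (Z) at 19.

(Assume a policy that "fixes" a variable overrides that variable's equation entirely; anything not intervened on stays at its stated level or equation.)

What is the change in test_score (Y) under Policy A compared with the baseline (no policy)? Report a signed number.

Baseline:
  C = 14
  V = 248 + 5·14 = 318
  Z = 47 + 2·14 = 75
  Y = 10 − 2·14 − 4·318 + 4·75 = -990
Policy A (Z := 19):
  C = 14
  V = 248 + 5·14 = 318
  Z = 19
  Y = 10 − 2·14 − 4·318 + 4·19 = -1214
Change in Y: -1214 − (-990) = -224

-224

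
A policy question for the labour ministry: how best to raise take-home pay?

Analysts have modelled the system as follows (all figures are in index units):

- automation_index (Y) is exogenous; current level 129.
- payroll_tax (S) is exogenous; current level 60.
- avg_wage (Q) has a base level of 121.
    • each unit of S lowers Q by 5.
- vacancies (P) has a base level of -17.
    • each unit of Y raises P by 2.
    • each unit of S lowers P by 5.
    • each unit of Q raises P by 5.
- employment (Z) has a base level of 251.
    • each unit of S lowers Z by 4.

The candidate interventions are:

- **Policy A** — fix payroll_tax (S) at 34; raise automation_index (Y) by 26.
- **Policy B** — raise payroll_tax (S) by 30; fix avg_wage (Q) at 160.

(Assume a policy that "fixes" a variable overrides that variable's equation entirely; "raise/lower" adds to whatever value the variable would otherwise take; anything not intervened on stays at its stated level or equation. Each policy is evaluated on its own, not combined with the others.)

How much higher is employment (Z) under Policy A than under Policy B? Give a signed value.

224

Policy A (S := 34, Y + 26):
  S = 34
  Z = 251 − 4·34 = 115
Policy B (S + 30, Q := 160):
  S = 60 + 30 = 90
  Z = 251 − 4·90 = -109
Z: 115 − (-109) = 224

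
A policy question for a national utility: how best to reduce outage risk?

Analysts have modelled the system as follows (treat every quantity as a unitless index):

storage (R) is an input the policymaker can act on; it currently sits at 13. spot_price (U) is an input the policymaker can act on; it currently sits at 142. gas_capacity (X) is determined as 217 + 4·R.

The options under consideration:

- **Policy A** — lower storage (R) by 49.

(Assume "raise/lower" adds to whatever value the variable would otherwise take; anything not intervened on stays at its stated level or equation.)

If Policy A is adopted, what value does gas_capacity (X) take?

Policy A (R − 49):
  R = 13 − 49 = -36
  X = 217 + 4·(-36) = 73

73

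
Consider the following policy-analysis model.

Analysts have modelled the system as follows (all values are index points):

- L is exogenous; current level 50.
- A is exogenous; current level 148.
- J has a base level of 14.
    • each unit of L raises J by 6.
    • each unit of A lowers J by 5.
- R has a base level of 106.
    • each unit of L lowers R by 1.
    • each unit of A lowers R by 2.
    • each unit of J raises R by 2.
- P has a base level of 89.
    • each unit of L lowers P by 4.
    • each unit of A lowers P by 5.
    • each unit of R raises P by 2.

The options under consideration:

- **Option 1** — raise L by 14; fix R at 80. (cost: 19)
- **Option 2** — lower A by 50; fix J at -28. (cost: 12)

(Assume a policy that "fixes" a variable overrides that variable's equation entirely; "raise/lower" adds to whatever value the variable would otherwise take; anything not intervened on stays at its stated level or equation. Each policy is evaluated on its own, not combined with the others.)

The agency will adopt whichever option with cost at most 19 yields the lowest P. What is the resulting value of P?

-993

Option 1 (L + 14, R := 80):
  L = 50 + 14 = 64
  A = 148
  J = 14 + 6·64 − 5·148 = -342
  R = 80
  P = 89 − 4·64 − 5·148 + 2·80 = -747
Option 2 (A − 50, J := -28):
  L = 50
  A = 148 − 50 = 98
  J = -28
  R = 106 − 50 − 2·98 + 2·(-28) = -196
  P = 89 − 4·50 − 5·98 + 2·(-196) = -993
Comparing — Option 1: P=-747, Option 2: P=-993. Lowest is -993 (Option 2).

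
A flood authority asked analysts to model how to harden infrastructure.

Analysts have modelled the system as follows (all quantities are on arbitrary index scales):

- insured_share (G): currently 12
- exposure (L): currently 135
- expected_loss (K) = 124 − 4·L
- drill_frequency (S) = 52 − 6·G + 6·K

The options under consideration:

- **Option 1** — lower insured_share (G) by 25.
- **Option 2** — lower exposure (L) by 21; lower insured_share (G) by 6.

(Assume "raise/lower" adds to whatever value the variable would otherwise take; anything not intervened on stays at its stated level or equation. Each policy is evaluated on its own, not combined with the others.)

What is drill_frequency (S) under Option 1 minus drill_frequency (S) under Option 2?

-390

Option 1 (G − 25):
  G = 12 − 25 = -13
  L = 135
  K = 124 − 4·135 = -416
  S = 52 − 6·(-13) + 6·(-416) = -2366
Option 2 (L − 21, G − 6):
  G = 12 − 6 = 6
  L = 135 − 21 = 114
  K = 124 − 4·114 = -332
  S = 52 − 6·6 + 6·(-332) = -1976
S: -2366 − (-1976) = -390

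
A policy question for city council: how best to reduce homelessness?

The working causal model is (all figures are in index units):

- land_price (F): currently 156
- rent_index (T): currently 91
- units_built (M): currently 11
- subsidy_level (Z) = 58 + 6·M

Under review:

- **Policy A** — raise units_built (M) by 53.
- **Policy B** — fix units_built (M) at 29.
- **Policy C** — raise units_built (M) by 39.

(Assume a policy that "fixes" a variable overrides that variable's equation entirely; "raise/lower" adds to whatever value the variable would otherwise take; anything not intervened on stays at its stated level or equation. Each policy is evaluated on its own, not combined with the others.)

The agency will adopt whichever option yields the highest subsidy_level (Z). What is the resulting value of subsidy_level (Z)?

442

Policy A (M + 53):
  M = 11 + 53 = 64
  Z = 58 + 6·64 = 442
Policy B (M := 29):
  M = 29
  Z = 58 + 6·29 = 232
Policy C (M + 39):
  M = 11 + 39 = 50
  Z = 58 + 6·50 = 358
Comparing — Policy A: Z=442, Policy B: Z=232, Policy C: Z=358. Highest is 442 (Policy A).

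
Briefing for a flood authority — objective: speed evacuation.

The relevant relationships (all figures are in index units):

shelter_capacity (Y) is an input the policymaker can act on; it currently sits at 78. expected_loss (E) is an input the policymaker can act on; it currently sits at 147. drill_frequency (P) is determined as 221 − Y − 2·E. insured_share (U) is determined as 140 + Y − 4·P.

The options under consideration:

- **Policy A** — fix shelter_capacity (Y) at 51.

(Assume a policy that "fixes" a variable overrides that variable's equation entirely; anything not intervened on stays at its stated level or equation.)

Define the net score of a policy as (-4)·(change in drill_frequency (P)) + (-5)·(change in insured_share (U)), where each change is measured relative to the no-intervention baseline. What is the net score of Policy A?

567

Baseline:
  Y = 78
  E = 147
  P = 221 − 78 − 2·147 = -151
  U = 140 + 78 − 4·(-151) = 822
Policy A (Y := 51):
  Y = 51
  E = 147
  P = 221 − 51 − 2·147 = -124
  U = 140 + 51 − 4·(-124) = 687
ΔP = -124 − (-151) = 27; ΔU = 687 − 822 = -135
Score = (-4)·27 + (-5)·(-135) = 567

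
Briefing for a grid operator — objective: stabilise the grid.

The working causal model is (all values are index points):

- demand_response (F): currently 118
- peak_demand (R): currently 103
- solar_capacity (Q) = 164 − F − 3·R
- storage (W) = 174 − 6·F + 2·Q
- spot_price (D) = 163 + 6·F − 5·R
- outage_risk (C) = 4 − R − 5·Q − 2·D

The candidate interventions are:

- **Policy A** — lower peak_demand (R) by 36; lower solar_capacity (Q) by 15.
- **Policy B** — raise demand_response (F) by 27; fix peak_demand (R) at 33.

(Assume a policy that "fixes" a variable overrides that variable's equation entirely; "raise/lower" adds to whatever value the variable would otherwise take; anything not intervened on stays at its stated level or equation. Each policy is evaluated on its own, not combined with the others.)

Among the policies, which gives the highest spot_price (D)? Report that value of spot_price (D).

868

Policy A (R − 36, Q − 15):
  F = 118
  R = 103 − 36 = 67
  D = 163 + 6·118 − 5·67 = 536
Policy B (F + 27, R := 33):
  F = 118 + 27 = 145
  R = 33
  D = 163 + 6·145 − 5·33 = 868
Comparing — Policy A: D=536, Policy B: D=868. Highest is 868 (Policy B).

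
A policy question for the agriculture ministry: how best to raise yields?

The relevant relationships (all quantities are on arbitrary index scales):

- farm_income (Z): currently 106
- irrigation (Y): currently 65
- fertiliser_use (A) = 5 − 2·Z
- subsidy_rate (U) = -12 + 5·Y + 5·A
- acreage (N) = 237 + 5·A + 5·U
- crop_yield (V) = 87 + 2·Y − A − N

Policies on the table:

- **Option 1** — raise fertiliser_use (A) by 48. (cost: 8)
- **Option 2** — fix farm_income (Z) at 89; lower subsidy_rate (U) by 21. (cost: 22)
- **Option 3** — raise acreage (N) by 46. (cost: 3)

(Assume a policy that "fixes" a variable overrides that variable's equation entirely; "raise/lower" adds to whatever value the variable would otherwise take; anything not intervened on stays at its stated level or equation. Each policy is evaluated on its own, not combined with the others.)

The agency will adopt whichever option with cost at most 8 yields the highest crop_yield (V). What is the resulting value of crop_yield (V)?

4786

Option 1 (A + 48):
  Z = 106
  Y = 65
  A = 5 − 2·106 (+48 from intervention) = -159
  U = -12 + 5·65 + 5·(-159) = -482
  N = 237 + 5·(-159) + 5·(-482) = -2968
  V = 87 + 2·65 − (-159) − (-2968) = 3344
Option 3 (N + 46):
  Z = 106
  Y = 65
  A = 5 − 2·106 = -207
  U = -12 + 5·65 + 5·(-207) = -722
  N = 237 + 5·(-207) + 5·(-722) (+46 from intervention) = -4362
  V = 87 + 2·65 − (-207) − (-4362) = 4786
Comparing — Option 1: V=3344, Option 3: V=4786. Highest is 4786 (Option 3).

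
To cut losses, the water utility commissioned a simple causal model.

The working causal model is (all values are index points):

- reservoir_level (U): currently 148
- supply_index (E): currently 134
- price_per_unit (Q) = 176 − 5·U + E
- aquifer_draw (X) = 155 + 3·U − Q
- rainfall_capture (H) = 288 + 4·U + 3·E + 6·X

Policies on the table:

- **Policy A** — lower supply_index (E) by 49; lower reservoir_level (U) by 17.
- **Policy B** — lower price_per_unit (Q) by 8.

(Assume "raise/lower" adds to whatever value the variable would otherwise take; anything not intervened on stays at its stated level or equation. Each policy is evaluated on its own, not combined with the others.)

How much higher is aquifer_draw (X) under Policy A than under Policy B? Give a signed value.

-95

Policy A (E − 49, U − 17):
  U = 148 − 17 = 131
  E = 134 − 49 = 85
  Q = 176 − 5·131 + 85 = -394
  X = 155 + 3·131 − (-394) = 942
Policy B (Q − 8):
  U = 148
  E = 134
  Q = 176 − 5·148 + 134 (−8 from intervention) = -438
  X = 155 + 3·148 − (-438) = 1037
X: 942 − 1037 = -95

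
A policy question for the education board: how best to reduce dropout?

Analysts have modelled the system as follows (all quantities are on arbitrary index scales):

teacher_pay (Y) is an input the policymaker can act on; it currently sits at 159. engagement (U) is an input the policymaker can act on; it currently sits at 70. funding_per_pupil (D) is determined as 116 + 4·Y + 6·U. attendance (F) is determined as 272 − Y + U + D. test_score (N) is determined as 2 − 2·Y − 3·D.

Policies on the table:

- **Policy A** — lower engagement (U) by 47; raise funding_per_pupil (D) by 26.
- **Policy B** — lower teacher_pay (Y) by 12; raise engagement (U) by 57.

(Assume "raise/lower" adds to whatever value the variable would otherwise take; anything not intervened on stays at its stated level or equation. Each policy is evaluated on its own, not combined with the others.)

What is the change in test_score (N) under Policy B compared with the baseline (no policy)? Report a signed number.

-858

Baseline:
  Y = 159
  U = 70
  D = 116 + 4·159 + 6·70 = 1172
  N = 2 − 2·159 − 3·1172 = -3832
Policy B (Y − 12, U + 57):
  Y = 159 − 12 = 147
  U = 70 + 57 = 127
  D = 116 + 4·147 + 6·127 = 1466
  N = 2 − 2·147 − 3·1466 = -4690
Change in N: -4690 − (-3832) = -858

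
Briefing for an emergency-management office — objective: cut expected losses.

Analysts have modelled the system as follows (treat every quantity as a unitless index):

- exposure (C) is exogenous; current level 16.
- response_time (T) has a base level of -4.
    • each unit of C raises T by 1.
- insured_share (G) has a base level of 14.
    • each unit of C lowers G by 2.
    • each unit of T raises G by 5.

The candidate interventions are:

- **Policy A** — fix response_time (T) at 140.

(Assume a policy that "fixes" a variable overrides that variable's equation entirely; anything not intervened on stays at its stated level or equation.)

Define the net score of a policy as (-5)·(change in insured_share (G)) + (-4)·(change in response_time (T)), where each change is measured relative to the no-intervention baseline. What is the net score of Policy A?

Baseline:
  C = 16
  T = -4 + 16 = 12
  G = 14 − 2·16 + 5·12 = 42
Policy A (T := 140):
  C = 16
  T = 140
  G = 14 − 2·16 + 5·140 = 682
ΔG = 682 − 42 = 640; ΔT = 140 − 12 = 128
Score = (-5)·640 + (-4)·128 = -3712

-3712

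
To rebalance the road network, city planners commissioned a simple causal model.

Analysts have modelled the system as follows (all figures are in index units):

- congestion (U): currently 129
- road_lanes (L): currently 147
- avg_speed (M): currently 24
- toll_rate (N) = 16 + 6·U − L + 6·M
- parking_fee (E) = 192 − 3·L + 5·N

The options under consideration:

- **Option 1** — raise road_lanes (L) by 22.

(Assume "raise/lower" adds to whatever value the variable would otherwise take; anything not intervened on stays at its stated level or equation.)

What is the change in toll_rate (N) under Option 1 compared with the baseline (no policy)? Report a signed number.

Baseline:
  U = 129
  L = 147
  M = 24
  N = 16 + 6·129 − 147 + 6·24 = 787
Option 1 (L + 22):
  U = 129
  L = 147 + 22 = 169
  M = 24
  N = 16 + 6·129 − 169 + 6·24 = 765
Change in N: 765 − 787 = -22

-22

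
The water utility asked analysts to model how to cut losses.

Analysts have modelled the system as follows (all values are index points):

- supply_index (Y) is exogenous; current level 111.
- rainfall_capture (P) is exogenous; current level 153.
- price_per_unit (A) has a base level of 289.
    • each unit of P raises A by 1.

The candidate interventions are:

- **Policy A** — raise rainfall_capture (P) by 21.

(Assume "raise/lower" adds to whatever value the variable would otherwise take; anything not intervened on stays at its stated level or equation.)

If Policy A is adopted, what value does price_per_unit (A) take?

Policy A (P + 21):
  P = 153 + 21 = 174
  A = 289 + 174 = 463

463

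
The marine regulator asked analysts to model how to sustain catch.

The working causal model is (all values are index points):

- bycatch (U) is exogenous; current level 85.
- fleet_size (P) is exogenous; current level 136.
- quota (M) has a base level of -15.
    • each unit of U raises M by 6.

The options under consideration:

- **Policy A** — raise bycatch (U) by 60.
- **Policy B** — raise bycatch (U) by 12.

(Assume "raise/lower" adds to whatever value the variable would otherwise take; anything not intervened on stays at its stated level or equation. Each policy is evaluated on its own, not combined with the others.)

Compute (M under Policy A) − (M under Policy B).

288

Policy A (U + 60):
  U = 85 + 60 = 145
  M = -15 + 6·145 = 855
Policy B (U + 12):
  U = 85 + 12 = 97
  M = -15 + 6·97 = 567
M: 855 − 567 = 288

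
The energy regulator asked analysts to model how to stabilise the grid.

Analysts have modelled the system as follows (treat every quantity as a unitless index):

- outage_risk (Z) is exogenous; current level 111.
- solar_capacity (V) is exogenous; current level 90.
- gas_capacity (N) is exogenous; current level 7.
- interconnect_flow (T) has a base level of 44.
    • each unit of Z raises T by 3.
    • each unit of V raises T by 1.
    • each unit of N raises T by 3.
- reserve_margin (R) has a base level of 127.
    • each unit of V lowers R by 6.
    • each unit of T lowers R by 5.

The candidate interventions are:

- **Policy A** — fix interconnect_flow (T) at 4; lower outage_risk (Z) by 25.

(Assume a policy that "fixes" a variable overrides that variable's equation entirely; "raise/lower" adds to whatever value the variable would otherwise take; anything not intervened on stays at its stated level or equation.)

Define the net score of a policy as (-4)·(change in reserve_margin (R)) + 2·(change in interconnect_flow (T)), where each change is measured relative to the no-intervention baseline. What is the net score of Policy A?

-10648

Baseline:
  Z = 111
  V = 90
  N = 7
  T = 44 + 3·111 + 90 + 3·7 = 488
  R = 127 − 6·90 − 5·488 = -2853
Policy A (T := 4, Z − 25):
  Z = 111 − 25 = 86
  V = 90
  N = 7
  T = 4
  R = 127 − 6·90 − 5·4 = -433
ΔR = -433 − (-2853) = 2420; ΔT = 4 − 488 = -484
Score = (-4)·2420 + 2·(-484) = -10648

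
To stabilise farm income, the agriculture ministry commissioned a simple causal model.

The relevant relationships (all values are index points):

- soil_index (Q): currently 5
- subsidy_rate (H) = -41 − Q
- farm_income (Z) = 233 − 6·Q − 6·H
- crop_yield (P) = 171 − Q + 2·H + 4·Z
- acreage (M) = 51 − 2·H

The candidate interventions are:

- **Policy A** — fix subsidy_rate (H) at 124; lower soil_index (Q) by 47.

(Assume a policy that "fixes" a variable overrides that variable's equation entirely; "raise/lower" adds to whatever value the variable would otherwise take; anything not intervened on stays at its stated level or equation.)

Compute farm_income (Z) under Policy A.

Policy A (H := 124, Q − 47):
  Q = 5 − 47 = -42
  H = 124
  Z = 233 − 6·(-42) − 6·124 = -259

-259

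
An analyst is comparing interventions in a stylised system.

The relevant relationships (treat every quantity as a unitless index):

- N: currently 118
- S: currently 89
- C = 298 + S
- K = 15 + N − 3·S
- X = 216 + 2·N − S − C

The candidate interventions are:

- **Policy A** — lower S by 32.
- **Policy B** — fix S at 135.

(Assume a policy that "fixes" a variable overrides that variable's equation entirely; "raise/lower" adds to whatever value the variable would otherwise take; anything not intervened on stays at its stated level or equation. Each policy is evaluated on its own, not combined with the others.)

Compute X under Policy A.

40

Policy A (S − 32):
  N = 118
  S = 89 − 32 = 57
  C = 298 + 57 = 355
  X = 216 + 2·118 − 57 − 355 = 40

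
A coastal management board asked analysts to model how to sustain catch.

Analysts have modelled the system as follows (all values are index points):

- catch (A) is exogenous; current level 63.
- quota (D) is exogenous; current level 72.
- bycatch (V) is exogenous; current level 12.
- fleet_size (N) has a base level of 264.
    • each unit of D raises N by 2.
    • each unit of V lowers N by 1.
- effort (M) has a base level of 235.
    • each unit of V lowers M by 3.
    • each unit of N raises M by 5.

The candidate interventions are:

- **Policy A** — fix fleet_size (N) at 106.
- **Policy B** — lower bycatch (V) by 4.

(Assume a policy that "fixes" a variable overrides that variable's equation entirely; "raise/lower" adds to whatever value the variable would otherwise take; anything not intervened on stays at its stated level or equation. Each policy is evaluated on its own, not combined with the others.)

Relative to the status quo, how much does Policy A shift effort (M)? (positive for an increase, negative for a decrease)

-1450

Baseline:
  D = 72
  V = 12
  N = 264 + 2·72 − 12 = 396
  M = 235 − 3·12 + 5·396 = 2179
Policy A (N := 106):
  D = 72
  V = 12
  N = 106
  M = 235 − 3·12 + 5·106 = 729
Change in M: 729 − 2179 = -1450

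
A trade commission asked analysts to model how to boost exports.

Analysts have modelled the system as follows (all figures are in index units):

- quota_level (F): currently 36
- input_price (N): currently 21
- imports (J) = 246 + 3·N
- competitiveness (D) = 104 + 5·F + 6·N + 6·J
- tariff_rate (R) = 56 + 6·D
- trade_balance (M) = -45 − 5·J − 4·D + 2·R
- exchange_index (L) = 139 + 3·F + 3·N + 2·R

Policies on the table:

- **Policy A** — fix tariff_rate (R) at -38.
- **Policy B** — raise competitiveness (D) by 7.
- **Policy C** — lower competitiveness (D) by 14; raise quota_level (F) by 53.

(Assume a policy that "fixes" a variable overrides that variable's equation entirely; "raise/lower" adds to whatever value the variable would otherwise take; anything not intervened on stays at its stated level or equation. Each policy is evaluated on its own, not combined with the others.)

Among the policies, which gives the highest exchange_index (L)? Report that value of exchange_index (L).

Policy A (R := -38):
  F = 36
  N = 21
  J = 246 + 3·21 = 309
  D = 104 + 5·36 + 6·21 + 6·309 = 2264
  R = -38
  L = 139 + 3·36 + 3·21 + 2·(-38) = 234
Policy B (D + 7):
  F = 36
  N = 21
  J = 246 + 3·21 = 309
  D = 104 + 5·36 + 6·21 + 6·309 (+7 from intervention) = 2271
  R = 56 + 6·2271 = 13682
  L = 139 + 3·36 + 3·21 + 2·13682 = 27674
Policy C (D − 14, F + 53):
  F = 36 + 53 = 89
  N = 21
  J = 246 + 3·21 = 309
  D = 104 + 5·89 + 6·21 + 6·309 (−14 from intervention) = 2515
  R = 56 + 6·2515 = 15146
  L = 139 + 3·89 + 3·21 + 2·15146 = 30761
Comparing — Policy A: L=234, Policy B: L=27674, Policy C: L=30761. Highest is 30761 (Policy C).

30761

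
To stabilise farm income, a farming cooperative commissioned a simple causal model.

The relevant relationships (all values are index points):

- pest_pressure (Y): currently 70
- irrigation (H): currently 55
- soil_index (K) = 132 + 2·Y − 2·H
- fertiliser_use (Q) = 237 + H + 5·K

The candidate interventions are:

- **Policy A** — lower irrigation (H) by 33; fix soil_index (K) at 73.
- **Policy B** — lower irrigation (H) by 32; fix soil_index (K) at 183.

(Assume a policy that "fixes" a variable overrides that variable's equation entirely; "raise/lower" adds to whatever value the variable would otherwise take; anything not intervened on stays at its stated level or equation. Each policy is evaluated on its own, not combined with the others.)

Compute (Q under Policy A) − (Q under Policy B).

Policy A (H − 33, K := 73):
  Y = 70
  H = 55 − 33 = 22
  K = 73
  Q = 237 + 22 + 5·73 = 624
Policy B (H − 32, K := 183):
  Y = 70
  H = 55 − 32 = 23
  K = 183
  Q = 237 + 23 + 5·183 = 1175
Q: 624 − 1175 = -551

-551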